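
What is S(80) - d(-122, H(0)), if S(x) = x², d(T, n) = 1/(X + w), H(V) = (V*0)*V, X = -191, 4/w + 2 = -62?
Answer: 19564816/3057 ≈ 6400.0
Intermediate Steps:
w = -1/16 (w = 4/(-2 - 62) = 4/(-64) = 4*(-1/64) = -1/16 ≈ -0.062500)
H(V) = 0 (H(V) = 0*V = 0)
d(T, n) = -16/3057 (d(T, n) = 1/(-191 - 1/16) = 1/(-3057/16) = -16/3057)
S(80) - d(-122, H(0)) = 80² - 1*(-16/3057) = 6400 + 16/3057 = 19564816/3057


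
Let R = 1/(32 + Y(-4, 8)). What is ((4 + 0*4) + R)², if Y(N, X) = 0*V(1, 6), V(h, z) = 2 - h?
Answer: 16641/1024 ≈ 16.251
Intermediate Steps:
Y(N, X) = 0 (Y(N, X) = 0*(2 - 1*1) = 0*(2 - 1) = 0*1 = 0)
R = 1/32 (R = 1/(32 + 0) = 1/32 ≈ 0.031250)
((4 + 0*4) + R)² = ((4 + 0*4) + 1/32)² = ((4 + 0) + 1/32)² = (4 + 1/32)² = (129/32)² = 16641/1024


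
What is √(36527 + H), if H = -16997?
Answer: 3*√2170 ≈ 139.75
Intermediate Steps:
√(36527 + H) = √(36527 - 16997) = √19530 = 3*√2170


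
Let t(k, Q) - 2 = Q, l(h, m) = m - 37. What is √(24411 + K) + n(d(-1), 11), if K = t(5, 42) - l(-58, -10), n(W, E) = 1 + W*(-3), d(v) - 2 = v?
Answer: -2 + √24502 ≈ 154.53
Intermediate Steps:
d(v) = 2 + v
l(h, m) = -37 + m
t(k, Q) = 2 + Q
n(W, E) = 1 - 3*W
K = 91 (K = (2 + 42) - (-37 - 10) = 44 - 1*(-47) = 44 + 47 = 91)
√(24411 + K) + n(d(-1), 11) = √(24411 + 91) + (1 - 3*(2 - 1)) = √24502 + (1 - 3*1) = √24502 + (1 - 3) = √24502 - 2 = -2 + √24502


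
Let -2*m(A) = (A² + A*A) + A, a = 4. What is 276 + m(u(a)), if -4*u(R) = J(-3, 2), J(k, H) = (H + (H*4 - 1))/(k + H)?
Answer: 4317/16 ≈ 269.81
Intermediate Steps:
J(k, H) = (-1 + 5*H)/(H + k) (J(k, H) = (H + (4*H - 1))/(H + k) = (H + (-1 + 4*H))/(H + k) = (-1 + 5*H)/(H + k))
u(R) = 9/4 (u(R) = -(-1 + 5*2)/(4*(2 - 3)) = -(-1 + 10)/(4*(-1)) = -(-1)*9/4 = -¼*(-9) = 9/4)
m(A) = -A² - A/2 (m(A) = -((A² + A*A) + A)/2 = -((A² + A²) + A)/2 = -(2*A² + A)/2 = -(A + 2*A²)/2 = -A² - A/2)
276 + m(u(a)) = 276 - 1*9/4*(½ + 9/4) = 276 - 1*9/4*11/4 = 276 - 99/16 = 4317/16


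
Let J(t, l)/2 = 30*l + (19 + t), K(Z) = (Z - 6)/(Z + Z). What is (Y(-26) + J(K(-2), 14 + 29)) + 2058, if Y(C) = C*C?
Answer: 5356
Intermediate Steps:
K(Z) = (-6 + Z)/(2*Z) (K(Z) = (-6 + Z)/((2*Z)) = (-6 + Z)*(1/(2*Z)) = (-6 + Z)/(2*Z))
J(t, l) = 38 + 2*t + 60*l (J(t, l) = 2*(30*l + (19 + t)) = 2*(19 + t + 30*l) = 38 + 2*t + 60*l)
Y(C) = C²
(Y(-26) + J(K(-2), 14 + 29)) + 2058 = ((-26)² + (38 + 2*((½)*(-6 - 2)/(-2)) + 60*(14 + 29))) + 2058 = (676 + (38 + 2*((½)*(-½)*(-8)) + 60*43)) + 2058 = (676 + (38 + 2*2 + 2580)) + 2058 = (676 + (38 + 4 + 2580)) + 2058 = (676 + 2622) + 2058 = 3298 + 2058 = 5356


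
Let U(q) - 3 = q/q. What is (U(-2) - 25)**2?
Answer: 441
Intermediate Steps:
U(q) = 4 (U(q) = 3 + q/q = 3 + 1 = 4)
(U(-2) - 25)**2 = (4 - 25)**2 = (-21)**2 = 441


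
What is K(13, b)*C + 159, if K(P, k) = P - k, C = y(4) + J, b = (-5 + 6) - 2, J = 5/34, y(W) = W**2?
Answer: 6546/17 ≈ 385.06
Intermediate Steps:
J = 5/34 (J = 5*(1/34) = 5/34 ≈ 0.14706)
b = -1 (b = 1 - 2 = -1)
C = 549/34 (C = 4**2 + 5/34 = 16 + 5/34 = 549/34 ≈ 16.147)
K(13, b)*C + 159 = (13 - 1*(-1))*(549/34) + 159 = (13 + 1)*(549/34) + 159 = 14*(549/34) + 159 = 3843/17 + 159 = 6546/17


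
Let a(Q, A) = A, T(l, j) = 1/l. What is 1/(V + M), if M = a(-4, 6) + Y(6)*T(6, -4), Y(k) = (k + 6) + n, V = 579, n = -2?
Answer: 3/1760 ≈ 0.0017045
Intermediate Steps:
Y(k) = 4 + k (Y(k) = (k + 6) - 2 = (6 + k) - 2 = 4 + k)
M = 23/3 (M = 6 + (4 + 6)/6 = 6 + 10*(⅙) = 6 + 5/3 = 23/3 ≈ 7.6667)
1/(V + M) = 1/(579 + 23/3) = 1/(1760/3) = 3/1760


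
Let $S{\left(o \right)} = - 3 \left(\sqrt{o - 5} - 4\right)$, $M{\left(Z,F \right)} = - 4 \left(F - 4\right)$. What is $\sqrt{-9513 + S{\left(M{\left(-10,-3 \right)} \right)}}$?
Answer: $\sqrt{-9501 - 3 \sqrt{23}} \approx 97.547 i$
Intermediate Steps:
$M{\left(Z,F \right)} = 16 - 4 F$ ($M{\left(Z,F \right)} = - 4 \left(-4 + F\right) = 16 - 4 F$)
$S{\left(o \right)} = 12 - 3 \sqrt{-5 + o}$ ($S{\left(o \right)} = - 3 \left(\sqrt{-5 + o} - 4\right) = - 3 \left(-4 + \sqrt{-5 + o}\right) = 12 - 3 \sqrt{-5 + o}$)
$\sqrt{-9513 + S{\left(M{\left(-10,-3 \right)} \right)}} = \sqrt{-9513 + \left(12 - 3 \sqrt{-5 + \left(16 - -12\right)}\right)} = \sqrt{-9513 + \left(12 - 3 \sqrt{-5 + \left(16 + 12\right)}\right)} = \sqrt{-9513 + \left(12 - 3 \sqrt{-5 + 28}\right)} = \sqrt{-9513 + \left(12 - 3 \sqrt{23}\right)} = \sqrt{-9501 - 3 \sqrt{23}}$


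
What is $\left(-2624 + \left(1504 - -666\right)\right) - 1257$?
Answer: $-1711$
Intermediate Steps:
$\left(-2624 + \left(1504 - -666\right)\right) - 1257 = \left(-2624 + \left(1504 + 666\right)\right) - 1257 = \left(-2624 + 2170\right) - 1257 = -454 - 1257 = -1711$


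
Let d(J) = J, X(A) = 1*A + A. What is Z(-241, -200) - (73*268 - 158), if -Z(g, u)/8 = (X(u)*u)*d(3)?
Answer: -1939406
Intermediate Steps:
X(A) = 2*A (X(A) = A + A = 2*A)
Z(g, u) = -48*u**2 (Z(g, u) = -8*(2*u)*u*3 = -8*2*u**2*3 = -48*u**2)
Z(-241, -200) - (73*268 - 158) = -48*(-200)**2 - (73*268 - 158) = -48*40000 - (19564 - 158) = -1920000 - 1*19406 = -1920000 - 19406 = -1939406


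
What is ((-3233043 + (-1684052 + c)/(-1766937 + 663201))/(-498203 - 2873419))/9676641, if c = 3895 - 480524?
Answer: 1189474595989/12003487965006346224 ≈ 9.9094e-8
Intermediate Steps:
c = -476629
((-3233043 + (-1684052 + c)/(-1766937 + 663201))/(-498203 - 2873419))/9676641 = ((-3233043 + (-1684052 - 476629)/(-1766937 + 663201))/(-498203 - 2873419))/9676641 = ((-3233043 - 2160681/(-1103736))/(-3371622))*(1/9676641) = ((-3233043 - 2160681*(-1/1103736))*(-1/3371622))*(1/9676641) = ((-3233043 + 720227/367912)*(-1/3371622))*(1/9676641) = -1189474595989/367912*(-1/3371622)*(1/9676641) = (1189474595989/1240460193264)*(1/9676641) = 1189474595989/12003487965006346224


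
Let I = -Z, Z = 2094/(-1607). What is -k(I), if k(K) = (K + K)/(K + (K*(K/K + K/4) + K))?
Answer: -6428/10689 ≈ -0.60137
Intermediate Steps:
Z = -2094/1607 (Z = 2094*(-1/1607) = -2094/1607 ≈ -1.3030)
I = 2094/1607 (I = -1*(-2094/1607) = 2094/1607 ≈ 1.3030)
k(K) = 2*K/(2*K + K*(1 + K/4)) (k(K) = (2*K)/(K + (K*(1 + K*(¼)) + K)) = (2*K)/(K + (K*(1 + K/4) + K)) = (2*K)/(K + (K + K*(1 + K/4))) = (2*K)/(2*K + K*(1 + K/4)) = 2*K/(2*K + K*(1 + K/4)))
-k(I) = -8/(12 + 2094/1607) = -8/21378/1607 = -8*1607/21378 = -1*6428/10689 = -6428/10689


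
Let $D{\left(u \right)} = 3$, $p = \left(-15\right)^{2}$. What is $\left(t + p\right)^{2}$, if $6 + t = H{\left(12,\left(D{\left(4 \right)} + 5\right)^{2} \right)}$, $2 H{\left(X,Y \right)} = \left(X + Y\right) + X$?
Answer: $69169$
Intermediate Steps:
$p = 225$
$H{\left(X,Y \right)} = X + \frac{Y}{2}$ ($H{\left(X,Y \right)} = \frac{\left(X + Y\right) + X}{2} = \frac{Y + 2 X}{2} = X + \frac{Y}{2}$)
$t = 38$ ($t = -6 + \left(12 + \frac{\left(3 + 5\right)^{2}}{2}\right) = -6 + \left(12 + \frac{8^{2}}{2}\right) = -6 + \left(12 + \frac{1}{2} \cdot 64\right) = -6 + \left(12 + 32\right) = -6 + 44 = 38$)
$\left(t + p\right)^{2} = \left(38 + 225\right)^{2} = 263^{2} = 69169$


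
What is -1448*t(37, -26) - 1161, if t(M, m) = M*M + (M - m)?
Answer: -2074697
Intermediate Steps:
t(M, m) = M + M² - m (t(M, m) = M² + (M - m) = M + M² - m)
-1448*t(37, -26) - 1161 = -1448*(37 + 37² - 1*(-26)) - 1161 = -1448*(37 + 1369 + 26) - 1161 = -1448*1432 - 1161 = -2073536 - 1161 = -2074697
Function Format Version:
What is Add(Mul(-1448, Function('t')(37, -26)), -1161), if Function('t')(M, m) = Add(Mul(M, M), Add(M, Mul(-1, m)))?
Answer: -2074697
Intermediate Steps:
Function('t')(M, m) = Add(M, Pow(M, 2), Mul(-1, m)) (Function('t')(M, m) = Add(Pow(M, 2), Add(M, Mul(-1, m))) = Add(M, Pow(M, 2), Mul(-1, m)))
Add(Mul(-1448, Function('t')(37, -26)), -1161) = Add(Mul(-1448, Add(37, Pow(37, 2), Mul(-1, -26))), -1161) = Add(Mul(-1448, Add(37, 1369, 26)), -1161) = Add(Mul(-1448, 1432), -1161) = Add(-2073536, -1161) = -2074697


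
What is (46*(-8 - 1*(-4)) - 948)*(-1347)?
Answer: 1524804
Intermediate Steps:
(46*(-8 - 1*(-4)) - 948)*(-1347) = (46*(-8 + 4) - 948)*(-1347) = (46*(-4) - 948)*(-1347) = (-184 - 948)*(-1347) = -1132*(-1347) = 1524804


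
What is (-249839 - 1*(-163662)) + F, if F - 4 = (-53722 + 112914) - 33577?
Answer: -60558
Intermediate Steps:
F = 25619 (F = 4 + ((-53722 + 112914) - 33577) = 4 + (59192 - 33577) = 4 + 25615 = 25619)
(-249839 - 1*(-163662)) + F = (-249839 - 1*(-163662)) + 25619 = (-249839 + 163662) + 25619 = -86177 + 25619 = -60558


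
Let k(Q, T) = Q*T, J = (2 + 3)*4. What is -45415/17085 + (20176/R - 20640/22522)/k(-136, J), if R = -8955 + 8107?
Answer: -864401298959/326300537760 ≈ -2.6491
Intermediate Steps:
J = 20 (J = 5*4 = 20)
R = -848
-45415/17085 + (20176/R - 20640/22522)/k(-136, J) = -45415/17085 + (20176/(-848) - 20640/22522)/((-136*20)) = -45415*1/17085 + (20176*(-1/848) - 20640*1/22522)/(-2720) = -9083/3417 + (-1261/53 - 10320/11261)*(-1/2720) = -9083/3417 - 14747081/596833*(-1/2720) = -9083/3417 + 14747081/1623385760 = -864401298959/326300537760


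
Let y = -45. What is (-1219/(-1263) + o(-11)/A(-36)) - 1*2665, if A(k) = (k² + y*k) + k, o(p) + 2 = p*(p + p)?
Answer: -13458283/5052 ≈ -2664.0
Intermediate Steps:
o(p) = -2 + 2*p² (o(p) = -2 + p*(p + p) = -2 + p*(2*p) = -2 + 2*p²)
A(k) = k² - 44*k (A(k) = (k² - 45*k) + k = k² - 44*k)
(-1219/(-1263) + o(-11)/A(-36)) - 1*2665 = (-1219/(-1263) + (-2 + 2*(-11)²)/((-36*(-44 - 36)))) - 1*2665 = (-1219*(-1/1263) + (-2 + 2*121)/((-36*(-80)))) - 2665 = (1219/1263 + (-2 + 242)/2880) - 2665 = (1219/1263 + 240*(1/2880)) - 2665 = (1219/1263 + 1/12) - 2665 = 5297/5052 - 2665 = -13458283/5052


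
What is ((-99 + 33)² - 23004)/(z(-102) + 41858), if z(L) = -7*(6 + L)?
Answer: -9324/21265 ≈ -0.43847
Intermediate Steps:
z(L) = -42 - 7*L
((-99 + 33)² - 23004)/(z(-102) + 41858) = ((-99 + 33)² - 23004)/((-42 - 7*(-102)) + 41858) = ((-66)² - 23004)/((-42 + 714) + 41858) = (4356 - 23004)/(672 + 41858) = -18648/42530 = -18648*1/42530 = -9324/21265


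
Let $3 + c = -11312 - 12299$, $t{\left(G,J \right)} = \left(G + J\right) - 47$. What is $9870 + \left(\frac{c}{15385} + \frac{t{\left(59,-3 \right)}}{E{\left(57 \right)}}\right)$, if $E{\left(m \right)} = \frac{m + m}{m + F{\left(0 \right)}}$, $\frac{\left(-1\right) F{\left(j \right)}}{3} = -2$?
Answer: $\frac{5772308533}{584630} \approx 9873.4$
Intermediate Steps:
$t{\left(G,J \right)} = -47 + G + J$
$F{\left(j \right)} = 6$ ($F{\left(j \right)} = \left(-3\right) \left(-2\right) = 6$)
$E{\left(m \right)} = \frac{2 m}{6 + m}$ ($E{\left(m \right)} = \frac{m + m}{m + 6} = \frac{2 m}{6 + m}$)
$c = -23614$ ($c = -3 - 23611 = -23614$)
$9870 + \left(\frac{c}{15385} + \frac{t{\left(59,-3 \right)}}{E{\left(57 \right)}}\right) = 9870 - \left(\frac{23614}{15385} - \frac{-47 + 59 - 3}{2 \cdot 57 \frac{1}{6 + 57}}\right) = 9870 + \left(\left(-23614\right) \frac{1}{15385} + \frac{9}{2 \cdot 57 \cdot \frac{1}{63}}\right) = 9870 - \left(\frac{23614}{15385} - \frac{9}{2 \cdot 57 \cdot \frac{1}{63}}\right) = 9870 - \left(\frac{23614}{15385} - \frac{9}{\frac{38}{21}}\right) = 9870 + \left(- \frac{23614}{15385} + 9 \cdot \frac{21}{38}\right) = 9870 + \left(- \frac{23614}{15385} + \frac{189}{38}\right) = 9870 + \frac{2010433}{584630} = \frac{5772308533}{584630}$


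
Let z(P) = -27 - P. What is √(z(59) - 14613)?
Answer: I*√14699 ≈ 121.24*I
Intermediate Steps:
√(z(59) - 14613) = √((-27 - 1*59) - 14613) = √((-27 - 59) - 14613) = √(-86 - 14613) = √(-14699) = I*√14699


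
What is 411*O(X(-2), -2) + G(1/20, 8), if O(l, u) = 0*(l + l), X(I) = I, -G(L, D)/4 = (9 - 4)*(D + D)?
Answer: -320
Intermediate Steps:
G(L, D) = -40*D (G(L, D) = -4*(9 - 4)*(D + D) = -20*2*D = -40*D)
O(l, u) = 0 (O(l, u) = 0*(2*l) = 0)
411*O(X(-2), -2) + G(1/20, 8) = 411*0 - 40*8 = 0 - 320 = -320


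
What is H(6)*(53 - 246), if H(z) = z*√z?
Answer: -1158*√6 ≈ -2836.5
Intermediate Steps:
H(z) = z^(3/2)
H(6)*(53 - 246) = 6^(3/2)*(53 - 246) = (6*√6)*(-193) = -1158*√6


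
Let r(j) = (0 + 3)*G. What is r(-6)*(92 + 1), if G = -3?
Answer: -837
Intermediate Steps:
r(j) = -9 (r(j) = (0 + 3)*(-3) = 3*(-3) = -9)
r(-6)*(92 + 1) = -9*(92 + 1) = -9*93 = -837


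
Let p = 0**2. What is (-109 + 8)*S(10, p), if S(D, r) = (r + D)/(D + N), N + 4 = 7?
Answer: -1010/13 ≈ -77.692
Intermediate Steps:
N = 3 (N = -4 + 7 = 3)
p = 0
S(D, r) = (D + r)/(3 + D) (S(D, r) = (r + D)/(D + 3) = (D + r)/(3 + D))
(-109 + 8)*S(10, p) = (-109 + 8)*((10 + 0)/(3 + 10)) = -101*10/13 = -1010/13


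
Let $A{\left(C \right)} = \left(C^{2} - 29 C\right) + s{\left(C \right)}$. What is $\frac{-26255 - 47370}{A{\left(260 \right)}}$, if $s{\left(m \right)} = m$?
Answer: $- \frac{14725}{12064} \approx -1.2206$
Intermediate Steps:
$A{\left(C \right)} = C^{2} - 28 C$ ($A{\left(C \right)} = \left(C^{2} - 29 C\right) + C = C^{2} - 28 C$)
$\frac{-26255 - 47370}{A{\left(260 \right)}} = \frac{-26255 - 47370}{260 \left(-28 + 260\right)} = - \frac{73625}{260 \cdot 232} = - \frac{73625}{60320} = \left(-73625\right) \frac{1}{60320} = - \frac{14725}{12064}$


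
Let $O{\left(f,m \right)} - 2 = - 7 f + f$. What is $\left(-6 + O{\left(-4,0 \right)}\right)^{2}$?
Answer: $400$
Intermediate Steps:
$O{\left(f,m \right)} = 2 - 6 f$ ($O{\left(f,m \right)} = 2 + \left(- 7 f + f\right) = 2 - 6 f$)
$\left(-6 + O{\left(-4,0 \right)}\right)^{2} = \left(-6 + \left(2 - -24\right)\right)^{2} = \left(-6 + \left(2 + 24\right)\right)^{2} = \left(-6 + 26\right)^{2} = 20^{2} = 400$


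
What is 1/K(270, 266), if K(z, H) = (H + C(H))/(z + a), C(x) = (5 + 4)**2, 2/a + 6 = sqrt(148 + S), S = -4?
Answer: 811/1041 ≈ 0.77906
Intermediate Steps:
a = 1/3 (a = 2/(-6 + sqrt(148 - 4)) = 2/(-6 + sqrt(144)) = 2/(-6 + 12) = 2/6 = 2*(1/6) = 1/3 ≈ 0.33333)
C(x) = 81 (C(x) = 9**2 = 81)
K(z, H) = (81 + H)/(1/3 + z) (K(z, H) = (H + 81)/(z + 1/3) = (81 + H)/(1/3 + z))
1/K(270, 266) = 1/(3*(81 + 266)/(1 + 3*270)) = 1/(3*347/(1 + 810)) = 1/(3*347/811) = 1/(3*(1/811)*347) = 1/(1041/811) = 811/1041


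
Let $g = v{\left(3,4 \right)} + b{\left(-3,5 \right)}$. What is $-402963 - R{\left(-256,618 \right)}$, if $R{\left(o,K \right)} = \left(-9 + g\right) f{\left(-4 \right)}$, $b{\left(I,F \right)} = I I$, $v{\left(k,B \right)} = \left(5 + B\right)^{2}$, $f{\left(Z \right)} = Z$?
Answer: $-402639$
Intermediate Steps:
$b{\left(I,F \right)} = I^{2}$
$g = 90$ ($g = \left(5 + 4\right)^{2} + \left(-3\right)^{2} = 9^{2} + 9 = 81 + 9 = 90$)
$R{\left(o,K \right)} = -324$ ($R{\left(o,K \right)} = \left(-9 + 90\right) \left(-4\right) = 81 \left(-4\right) = -324$)
$-402963 - R{\left(-256,618 \right)} = -402963 - -324 = -402963 + 324 = -402639$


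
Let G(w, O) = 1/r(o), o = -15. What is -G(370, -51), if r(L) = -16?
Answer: 1/16 ≈ 0.062500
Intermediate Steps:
G(w, O) = -1/16 (G(w, O) = 1/(-16) = -1/16)
-G(370, -51) = -1*(-1/16) = 1/16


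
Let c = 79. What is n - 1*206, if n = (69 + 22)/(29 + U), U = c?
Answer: -22157/108 ≈ -205.16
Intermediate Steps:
U = 79
n = 91/108 (n = (69 + 22)/(29 + 79) = 91/108 ≈ 0.84259)
n - 1*206 = 91/108 - 1*206 = 91/108 - 206 = -22157/108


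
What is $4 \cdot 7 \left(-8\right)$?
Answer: $-224$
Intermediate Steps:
$4 \cdot 7 \left(-8\right) = 28 \left(-8\right) = -224$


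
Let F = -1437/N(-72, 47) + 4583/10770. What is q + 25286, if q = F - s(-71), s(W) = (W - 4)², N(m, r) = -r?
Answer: 9967893481/506190 ≈ 19692.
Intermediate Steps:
s(W) = (-4 + W)²
F = 15691891/506190 (F = -1437/((-1*47)) + 4583/10770 = -1437/(-47) + 4583*(1/10770) = -1437*(-1/47) + 4583/10770 = 1437/47 + 4583/10770 = 15691891/506190 ≈ 31.000)
q = -2831626859/506190 (q = 15691891/506190 - (-4 - 71)² = 15691891/506190 - 1*(-75)² = 15691891/506190 - 1*5625 = 15691891/506190 - 5625 = -2831626859/506190 ≈ -5594.0)
q + 25286 = -2831626859/506190 + 25286 = 9967893481/506190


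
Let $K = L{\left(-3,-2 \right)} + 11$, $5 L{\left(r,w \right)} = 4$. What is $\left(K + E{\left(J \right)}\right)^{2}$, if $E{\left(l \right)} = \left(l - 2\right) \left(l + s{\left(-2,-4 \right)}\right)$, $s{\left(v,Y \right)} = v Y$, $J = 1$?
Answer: $\frac{196}{25} \approx 7.84$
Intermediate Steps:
$s{\left(v,Y \right)} = Y v$
$L{\left(r,w \right)} = \frac{4}{5}$ ($L{\left(r,w \right)} = \frac{1}{5} \cdot 4 = \frac{4}{5}$)
$E{\left(l \right)} = \left(-2 + l\right) \left(8 + l\right)$ ($E{\left(l \right)} = \left(l - 2\right) \left(l - -8\right) = \left(-2 + l\right) \left(l + 8\right) = \left(-2 + l\right) \left(8 + l\right)$)
$K = \frac{59}{5}$ ($K = \frac{4}{5} + 11 = \frac{59}{5} \approx 11.8$)
$\left(K + E{\left(J \right)}\right)^{2} = \left(\frac{59}{5} + \left(-16 + 1^{2} + 6 \cdot 1\right)\right)^{2} = \left(\frac{59}{5} + \left(-16 + 1 + 6\right)\right)^{2} = \left(\frac{59}{5} - 9\right)^{2} = \left(\frac{14}{5}\right)^{2} = \frac{196}{25}$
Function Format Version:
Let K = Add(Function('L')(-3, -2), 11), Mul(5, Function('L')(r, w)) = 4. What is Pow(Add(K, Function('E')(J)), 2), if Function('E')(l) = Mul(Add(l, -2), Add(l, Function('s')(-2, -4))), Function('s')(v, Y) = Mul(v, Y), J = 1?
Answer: Rational(196, 25) ≈ 7.8400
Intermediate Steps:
Function('s')(v, Y) = Mul(Y, v)
Function('L')(r, w) = Rational(4, 5) (Function('L')(r, w) = Mul(Rational(1, 5), 4) = Rational(4, 5))
Function('E')(l) = Mul(Add(-2, l), Add(8, l)) (Function('E')(l) = Mul(Add(l, -2), Add(l, Mul(-4, -2))) = Mul(Add(-2, l), Add(l, 8)) = Mul(Add(-2, l), Add(8, l)))
K = Rational(59, 5) (K = Add(Rational(4, 5), 11) = Rational(59, 5) ≈ 11.800)
Pow(Add(K, Function('E')(J)), 2) = Pow(Add(Rational(59, 5), Add(-16, Pow(1, 2), Mul(6, 1))), 2) = Pow(Add(Rational(59, 5), Add(-16, 1, 6)), 2) = Pow(Add(Rational(59, 5), -9), 2) = Pow(Rational(14, 5), 2) = Rational(196, 25)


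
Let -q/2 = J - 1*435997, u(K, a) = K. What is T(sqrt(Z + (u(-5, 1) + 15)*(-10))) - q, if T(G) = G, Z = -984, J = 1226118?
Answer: 1580242 + 2*I*sqrt(271) ≈ 1.5802e+6 + 32.924*I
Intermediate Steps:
q = -1580242 (q = -2*(1226118 - 1*435997) = -2*(1226118 - 435997) = -2*790121 = -1580242)
T(sqrt(Z + (u(-5, 1) + 15)*(-10))) - q = sqrt(-984 + (-5 + 15)*(-10)) - 1*(-1580242) = sqrt(-984 + 10*(-10)) + 1580242 = sqrt(-984 - 100) + 1580242 = sqrt(-1084) + 1580242 = 2*I*sqrt(271) + 1580242 = 1580242 + 2*I*sqrt(271)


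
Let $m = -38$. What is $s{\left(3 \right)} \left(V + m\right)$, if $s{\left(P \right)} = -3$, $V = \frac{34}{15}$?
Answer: $\frac{536}{5} \approx 107.2$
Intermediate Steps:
$V = \frac{34}{15}$ ($V = 34 \cdot \frac{1}{15} = \frac{34}{15} \approx 2.2667$)
$s{\left(3 \right)} \left(V + m\right) = - 3 \left(\frac{34}{15} - 38\right) = \left(-3\right) \left(- \frac{536}{15}\right) = \frac{536}{5}$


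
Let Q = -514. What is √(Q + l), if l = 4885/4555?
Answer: I*√425689347/911 ≈ 22.648*I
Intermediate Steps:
l = 977/911 (l = 4885*(1/4555) = 977/911 ≈ 1.0724)
√(Q + l) = √(-514 + 977/911) = √(-467277/911) = I*√425689347/911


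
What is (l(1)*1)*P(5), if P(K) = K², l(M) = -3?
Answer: -75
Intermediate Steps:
(l(1)*1)*P(5) = -3*1*5² = -3*25 = -75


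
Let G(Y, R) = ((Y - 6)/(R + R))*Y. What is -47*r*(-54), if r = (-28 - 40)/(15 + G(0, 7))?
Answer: -57528/5 ≈ -11506.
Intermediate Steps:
G(Y, R) = Y*(-6 + Y)/(2*R) (G(Y, R) = ((-6 + Y)/((2*R)))*Y = ((-6 + Y)*(1/(2*R)))*Y = ((-6 + Y)/(2*R))*Y = Y*(-6 + Y)/(2*R))
r = -68/15 (r = (-28 - 40)/(15 + (½)*0*(-6 + 0)/7) = -68/(15 + (½)*0*(⅐)*(-6)) = -68/(15 + 0) = -68/15 ≈ -4.5333)
-47*r*(-54) = -47*(-68/15)*(-54) = (3196/15)*(-54) = -57528/5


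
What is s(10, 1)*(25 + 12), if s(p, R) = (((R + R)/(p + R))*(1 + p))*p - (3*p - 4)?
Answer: -222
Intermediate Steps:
s(p, R) = 4 - 3*p + 2*R*p*(1 + p)/(R + p) (s(p, R) = (((2*R)/(R + p))*(1 + p))*p - (-4 + 3*p) = ((2*R/(R + p))*(1 + p))*p + (4 - 3*p) = (2*R*(1 + p)/(R + p))*p + (4 - 3*p) = 2*R*p*(1 + p)/(R + p) + (4 - 3*p) = 4 - 3*p + 2*R*p*(1 + p)/(R + p))
s(10, 1)*(25 + 12) = ((-3*10² + 4*1 + 4*10 - 1*1*10 + 2*1*10²)/(1 + 10))*(25 + 12) = ((-3*100 + 4 + 40 - 10 + 2*1*100)/11)*37 = ((-300 + 4 + 40 - 10 + 200)/11)*37 = ((1/11)*(-66))*37 = -6*37 = -222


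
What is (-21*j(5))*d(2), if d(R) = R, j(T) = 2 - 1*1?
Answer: -42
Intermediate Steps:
j(T) = 1 (j(T) = 2 - 1 = 1)
(-21*j(5))*d(2) = -21*1*2 = -21*2 = -42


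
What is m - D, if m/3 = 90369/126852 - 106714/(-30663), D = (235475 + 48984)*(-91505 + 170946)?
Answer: -9766384842385607791/432184764 ≈ -2.2598e+10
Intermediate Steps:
D = 22597707419 (D = 284459*79441 = 22597707419)
m = 5435956325/432184764 (m = 3*(90369/126852 - 106714/(-30663)) = 3*(90369*(1/126852) - 106714*(-1/30663)) = 3*(30123/42284 + 106714/30663) = 3*(5435956325/1296554292) = 5435956325/432184764 ≈ 12.578)
m - D = 5435956325/432184764 - 1*22597707419 = 5435956325/432184764 - 22597707419 = -9766384842385607791/432184764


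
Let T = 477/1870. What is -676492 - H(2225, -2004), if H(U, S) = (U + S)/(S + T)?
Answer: -194985933862/288231 ≈ -6.7649e+5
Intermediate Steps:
T = 477/1870 (T = 477*(1/1870) = 477/1870 ≈ 0.25508)
H(U, S) = (S + U)/(477/1870 + S) (H(U, S) = (U + S)/(S + 477/1870) = (S + U)/(477/1870 + S))
-676492 - H(2225, -2004) = -676492 - 1870*(-2004 + 2225)/(477 + 1870*(-2004)) = -676492 - 1870*221/(477 - 3747480) = -676492 - 1870*221/(-3747003) = -676492 - 1870*(-1)*221/3747003 = -676492 - 1*(-31790/288231) = -676492 + 31790/288231 = -194985933862/288231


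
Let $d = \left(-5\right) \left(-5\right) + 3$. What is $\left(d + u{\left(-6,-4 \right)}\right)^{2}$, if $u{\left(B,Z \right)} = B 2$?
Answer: $256$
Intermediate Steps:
$u{\left(B,Z \right)} = 2 B$
$d = 28$ ($d = 25 + 3 = 28$)
$\left(d + u{\left(-6,-4 \right)}\right)^{2} = \left(28 + 2 \left(-6\right)\right)^{2} = \left(28 - 12\right)^{2} = 16^{2} = 256$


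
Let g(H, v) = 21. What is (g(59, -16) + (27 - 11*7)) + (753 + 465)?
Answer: 1189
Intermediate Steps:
(g(59, -16) + (27 - 11*7)) + (753 + 465) = (21 + (27 - 11*7)) + (753 + 465) = (21 + (27 - 77)) + 1218 = (21 - 50) + 1218 = -29 + 1218 = 1189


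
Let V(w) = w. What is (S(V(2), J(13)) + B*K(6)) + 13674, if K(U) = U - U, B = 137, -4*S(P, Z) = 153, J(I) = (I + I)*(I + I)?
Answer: 54543/4 ≈ 13636.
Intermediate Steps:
J(I) = 4*I² (J(I) = (2*I)*(2*I) = 4*I²)
S(P, Z) = -153/4 (S(P, Z) = -¼*153 = -153/4)
K(U) = 0
(S(V(2), J(13)) + B*K(6)) + 13674 = (-153/4 + 137*0) + 13674 = (-153/4 + 0) + 13674 = -153/4 + 13674 = 54543/4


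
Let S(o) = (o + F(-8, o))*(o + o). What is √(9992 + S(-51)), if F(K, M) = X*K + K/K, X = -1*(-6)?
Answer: 2*√4997 ≈ 141.38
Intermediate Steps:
X = 6
F(K, M) = 1 + 6*K (F(K, M) = 6*K + K/K = 6*K + 1 = 1 + 6*K)
S(o) = 2*o*(-47 + o) (S(o) = (o + (1 + 6*(-8)))*(o + o) = (o + (1 - 48))*(2*o) = (o - 47)*(2*o) = (-47 + o)*(2*o) = 2*o*(-47 + o))
√(9992 + S(-51)) = √(9992 + 2*(-51)*(-47 - 51)) = √(9992 + 2*(-51)*(-98)) = √(9992 + 9996) = √19988 = 2*√4997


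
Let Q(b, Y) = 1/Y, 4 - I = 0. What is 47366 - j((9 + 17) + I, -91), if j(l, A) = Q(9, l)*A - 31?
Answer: 1422001/30 ≈ 47400.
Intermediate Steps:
I = 4 (I = 4 - 1*0 = 4 + 0 = 4)
Q(b, Y) = 1/Y
j(l, A) = -31 + A/l (j(l, A) = A/l - 31 = -31 + A/l)
47366 - j((9 + 17) + I, -91) = 47366 - (-31 - 91/((9 + 17) + 4)) = 47366 - (-31 - 91/(26 + 4)) = 47366 - (-31 - 91/30) = 47366 - 1*(-1021/30) = 47366 + 1021/30 = 1422001/30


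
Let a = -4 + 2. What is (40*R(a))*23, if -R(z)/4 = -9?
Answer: 33120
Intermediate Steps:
a = -2
R(z) = 36 (R(z) = -4*(-9) = 36)
(40*R(a))*23 = (40*36)*23 = 1440*23 = 33120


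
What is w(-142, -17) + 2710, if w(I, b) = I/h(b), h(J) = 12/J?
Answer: 17467/6 ≈ 2911.2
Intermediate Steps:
w(I, b) = I*b/12 (w(I, b) = I/((12/b)) = I*(b/12) = I*b/12)
w(-142, -17) + 2710 = (1/12)*(-142)*(-17) + 2710 = 1207/6 + 2710 = 17467/6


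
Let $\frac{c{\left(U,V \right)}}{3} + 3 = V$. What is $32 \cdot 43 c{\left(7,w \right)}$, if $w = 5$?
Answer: $8256$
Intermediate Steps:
$c{\left(U,V \right)} = -9 + 3 V$
$32 \cdot 43 c{\left(7,w \right)} = 32 \cdot 43 \left(-9 + 3 \cdot 5\right) = 1376 \left(-9 + 15\right) = 1376 \cdot 6 = 8256$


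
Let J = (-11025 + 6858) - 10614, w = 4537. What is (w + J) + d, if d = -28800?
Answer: -39044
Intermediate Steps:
J = -14781 (J = -4167 - 10614 = -14781)
(w + J) + d = (4537 - 14781) - 28800 = -10244 - 28800 = -39044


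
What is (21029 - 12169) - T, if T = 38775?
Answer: -29915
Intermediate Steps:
(21029 - 12169) - T = (21029 - 12169) - 1*38775 = 8860 - 38775 = -29915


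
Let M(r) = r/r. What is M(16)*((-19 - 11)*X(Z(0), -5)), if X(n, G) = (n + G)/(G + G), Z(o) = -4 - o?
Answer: -27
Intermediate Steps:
X(n, G) = (G + n)/(2*G) (X(n, G) = (G + n)/((2*G)) = (G + n)*(1/(2*G)) = (G + n)/(2*G))
M(r) = 1
M(16)*((-19 - 11)*X(Z(0), -5)) = 1*((-19 - 11)*((½)*(-5 + (-4 - 1*0))/(-5))) = 1*(-15*(-1)*(-5 + (-4 + 0))/5) = 1*(-15*(-1)*(-5 - 4)/5) = 1*(-15*(-1)*(-9)/5) = 1*(-30*9/10) = 1*(-27) = -27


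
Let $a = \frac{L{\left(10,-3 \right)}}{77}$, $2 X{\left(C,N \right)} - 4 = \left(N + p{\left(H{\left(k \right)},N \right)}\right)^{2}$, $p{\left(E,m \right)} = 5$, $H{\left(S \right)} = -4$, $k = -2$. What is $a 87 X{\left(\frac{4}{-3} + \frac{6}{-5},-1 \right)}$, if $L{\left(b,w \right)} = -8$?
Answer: $- \frac{6960}{77} \approx -90.39$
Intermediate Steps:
$X{\left(C,N \right)} = 2 + \frac{\left(5 + N\right)^{2}}{2}$ ($X{\left(C,N \right)} = 2 + \frac{\left(N + 5\right)^{2}}{2} = 2 + \frac{\left(5 + N\right)^{2}}{2}$)
$a = - \frac{8}{77} \approx -0.1039$
$a 87 X{\left(\frac{4}{-3} + \frac{6}{-5},-1 \right)} = \left(- \frac{8}{77}\right) 87 \left(2 + \frac{\left(5 - 1\right)^{2}}{2}\right) = - \frac{696 \left(2 + \frac{4^{2}}{2}\right)}{77} = - \frac{696 \left(2 + \frac{1}{2} \cdot 16\right)}{77} = - \frac{696 \left(2 + 8\right)}{77} = \left(- \frac{696}{77}\right) 10 = - \frac{6960}{77}$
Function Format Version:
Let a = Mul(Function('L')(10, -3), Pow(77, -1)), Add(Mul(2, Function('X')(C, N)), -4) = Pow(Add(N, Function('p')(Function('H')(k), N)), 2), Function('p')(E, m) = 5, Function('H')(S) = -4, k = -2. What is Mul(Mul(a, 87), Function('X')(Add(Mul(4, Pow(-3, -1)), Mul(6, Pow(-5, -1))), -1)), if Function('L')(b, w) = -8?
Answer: Rational(-6960, 77) ≈ -90.390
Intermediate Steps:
Function('X')(C, N) = Add(2, Mul(Rational(1, 2), Pow(Add(5, N), 2))) (Function('X')(C, N) = Add(2, Mul(Rational(1, 2), Pow(Add(N, 5), 2))) = Add(2, Mul(Rational(1, 2), Pow(Add(5, N), 2))))
a = Rational(-8, 77) (a = Mul(-8, Pow(77, -1)) = Mul(-8, Rational(1, 77)) = Rational(-8, 77) ≈ -0.10390)
Mul(Mul(a, 87), Function('X')(Add(Mul(4, Pow(-3, -1)), Mul(6, Pow(-5, -1))), -1)) = Mul(Mul(Rational(-8, 77), 87), Add(2, Mul(Rational(1, 2), Pow(Add(5, -1), 2)))) = Mul(Rational(-696, 77), Add(2, Mul(Rational(1, 2), Pow(4, 2)))) = Mul(Rational(-696, 77), Add(2, Mul(Rational(1, 2), 16))) = Mul(Rational(-696, 77), Add(2, 8)) = Mul(Rational(-696, 77), 10) = Rational(-6960, 77)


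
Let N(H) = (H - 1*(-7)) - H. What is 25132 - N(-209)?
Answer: 25125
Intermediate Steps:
N(H) = 7 (N(H) = (H + 7) - H = (7 + H) - H = 7)
25132 - N(-209) = 25132 - 1*7 = 25132 - 7 = 25125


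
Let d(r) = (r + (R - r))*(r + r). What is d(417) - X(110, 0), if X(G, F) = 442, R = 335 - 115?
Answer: 183038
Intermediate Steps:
R = 220
d(r) = 440*r (d(r) = (r + (220 - r))*(r + r) = 220*(2*r) = 440*r)
d(417) - X(110, 0) = 440*417 - 1*442 = 183480 - 442 = 183038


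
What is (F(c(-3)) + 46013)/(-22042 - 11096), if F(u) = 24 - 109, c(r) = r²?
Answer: -22964/16569 ≈ -1.3860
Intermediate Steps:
F(u) = -85
(F(c(-3)) + 46013)/(-22042 - 11096) = (-85 + 46013)/(-22042 - 11096) = 45928/(-33138) = 45928*(-1/33138) = -22964/16569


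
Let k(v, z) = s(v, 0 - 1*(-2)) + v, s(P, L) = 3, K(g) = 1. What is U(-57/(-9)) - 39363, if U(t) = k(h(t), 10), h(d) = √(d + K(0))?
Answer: -39360 + √66/3 ≈ -39357.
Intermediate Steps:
h(d) = √(1 + d) (h(d) = √(d + 1) = √(1 + d))
k(v, z) = 3 + v
U(t) = 3 + √(1 + t)
U(-57/(-9)) - 39363 = (3 + √(1 - 57/(-9))) - 39363 = (3 + √(1 - 57*(-⅑))) - 39363 = (3 + √(1 + 19/3)) - 39363 = (3 + √(22/3)) - 39363 = (3 + √66/3) - 39363 = -39360 + √66/3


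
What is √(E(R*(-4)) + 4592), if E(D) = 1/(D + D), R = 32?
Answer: √1175551/16 ≈ 67.764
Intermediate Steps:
E(D) = 1/(2*D)
√(E(R*(-4)) + 4592) = √(1/(2*((32*(-4)))) + 4592) = √((½)/(-128) + 4592) = √((½)*(-1/128) + 4592) = √(-1/256 + 4592) = √(1175551/256) = √1175551/16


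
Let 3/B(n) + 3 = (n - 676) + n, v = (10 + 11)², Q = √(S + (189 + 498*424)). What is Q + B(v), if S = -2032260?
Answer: 3/203 + I*√1820919 ≈ 0.014778 + 1349.4*I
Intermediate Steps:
Q = I*√1820919 (Q = √(-2032260 + (189 + 498*424)) = √(-2032260 + (189 + 211152)) = √(-2032260 + 211341) = √(-1820919) = I*√1820919 ≈ 1349.4*I)
v = 441 (v = 21² = 441)
B(n) = 3/(-679 + 2*n) (B(n) = 3/(-3 + ((n - 676) + n)) = 3/(-3 + ((-676 + n) + n)) = 3/(-3 + (-676 + 2*n)) = 3/(-679 + 2*n))
Q + B(v) = I*√1820919 + 3/(-679 + 2*441) = I*√1820919 + 3/(-679 + 882) = I*√1820919 + 3/203 = 3/203 + I*√1820919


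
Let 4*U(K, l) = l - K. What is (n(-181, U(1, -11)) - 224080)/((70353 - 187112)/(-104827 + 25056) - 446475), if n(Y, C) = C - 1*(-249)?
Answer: 8927731007/17807820233 ≈ 0.50134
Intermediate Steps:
U(K, l) = -K/4 + l/4 (U(K, l) = (l - K)/4 = -K/4 + l/4)
n(Y, C) = 249 + C (n(Y, C) = C + 249 = 249 + C)
(n(-181, U(1, -11)) - 224080)/((70353 - 187112)/(-104827 + 25056) - 446475) = ((249 + (-¼*1 + (¼)*(-11))) - 224080)/((70353 - 187112)/(-104827 + 25056) - 446475) = ((249 + (-¼ - 11/4)) - 224080)/(-116759/(-79771) - 446475) = ((249 - 3) - 224080)/(-116759*(-1/79771) - 446475) = (246 - 224080)/(116759/79771 - 446475) = -223834/(-35615640466/79771) = -223834*(-79771/35615640466) = 8927731007/17807820233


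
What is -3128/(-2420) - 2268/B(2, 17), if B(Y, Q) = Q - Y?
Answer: -90694/605 ≈ -149.91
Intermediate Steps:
-3128/(-2420) - 2268/B(2, 17) = -3128/(-2420) - 2268/(17 - 1*2) = -3128*(-1/2420) - 2268/(17 - 2) = 782/605 - 2268/15 = 782/605 - 2268*1/15 = 782/605 - 756/5 = -90694/605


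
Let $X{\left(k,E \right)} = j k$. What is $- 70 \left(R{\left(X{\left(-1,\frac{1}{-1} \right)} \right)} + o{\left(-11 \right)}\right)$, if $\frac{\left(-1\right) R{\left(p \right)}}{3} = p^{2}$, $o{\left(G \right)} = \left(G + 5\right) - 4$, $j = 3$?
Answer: $2590$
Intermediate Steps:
$o{\left(G \right)} = 1 + G$ ($o{\left(G \right)} = \left(5 + G\right) - 4 = 1 + G$)
$X{\left(k,E \right)} = 3 k$
$R{\left(p \right)} = - 3 p^{2}$
$- 70 \left(R{\left(X{\left(-1,\frac{1}{-1} \right)} \right)} + o{\left(-11 \right)}\right) = - 70 \left(- 3 \left(3 \left(-1\right)\right)^{2} + \left(1 - 11\right)\right) = - 70 \left(- 3 \left(-3\right)^{2} - 10\right) = - 70 \left(\left(-3\right) 9 - 10\right) = - 70 \left(-27 - 10\right) = \left(-70\right) \left(-37\right) = 2590$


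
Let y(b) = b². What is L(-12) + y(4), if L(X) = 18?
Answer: 34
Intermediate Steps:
L(-12) + y(4) = 18 + 4² = 18 + 16 = 34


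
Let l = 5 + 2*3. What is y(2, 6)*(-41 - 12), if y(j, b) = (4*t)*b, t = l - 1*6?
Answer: -6360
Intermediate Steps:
l = 11 (l = 5 + 6 = 11)
t = 5 (t = 11 - 1*6 = 11 - 6 = 5)
y(j, b) = 20*b (y(j, b) = (4*5)*b = 20*b)
y(2, 6)*(-41 - 12) = (20*6)*(-41 - 12) = 120*(-53) = -6360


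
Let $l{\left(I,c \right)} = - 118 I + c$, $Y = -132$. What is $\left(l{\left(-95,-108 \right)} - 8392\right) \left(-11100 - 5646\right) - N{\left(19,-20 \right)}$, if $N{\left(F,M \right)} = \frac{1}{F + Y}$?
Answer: $- \frac{5128127579}{113} \approx -4.5382 \cdot 10^{7}$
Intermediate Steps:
$l{\left(I,c \right)} = c - 118 I$
$N{\left(F,M \right)} = \frac{1}{-132 + F}$ ($N{\left(F,M \right)} = \frac{1}{F - 132} = \frac{1}{-132 + F}$)
$\left(l{\left(-95,-108 \right)} - 8392\right) \left(-11100 - 5646\right) - N{\left(19,-20 \right)} = \left(\left(-108 - -11210\right) - 8392\right) \left(-11100 - 5646\right) - \frac{1}{-132 + 19} = \left(\left(-108 + 11210\right) - 8392\right) \left(-16746\right) - \frac{1}{-113} = \left(11102 - 8392\right) \left(-16746\right) - - \frac{1}{113} = 2710 \left(-16746\right) + \frac{1}{113} = -45381660 + \frac{1}{113} = - \frac{5128127579}{113}$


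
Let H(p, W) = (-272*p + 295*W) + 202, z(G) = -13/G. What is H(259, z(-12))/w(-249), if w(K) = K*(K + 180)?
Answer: -839117/206172 ≈ -4.0700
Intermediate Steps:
w(K) = K*(180 + K)
H(p, W) = 202 - 272*p + 295*W
H(259, z(-12))/w(-249) = (202 - 272*259 + 295*(-13/(-12)))/((-249*(180 - 249))) = (202 - 70448 + 295*(-13*(-1/12)))/((-249*(-69))) = (202 - 70448 + 295*(13/12))/17181 = (202 - 70448 + 3835/12)*(1/17181) = -839117/12*1/17181 = -839117/206172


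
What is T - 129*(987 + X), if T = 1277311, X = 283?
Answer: 1113481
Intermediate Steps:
T - 129*(987 + X) = 1277311 - 129*(987 + 283) = 1277311 - 129*1270 = 1277311 - 1*163830 = 1277311 - 163830 = 1113481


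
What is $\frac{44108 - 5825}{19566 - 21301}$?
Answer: $- \frac{38283}{1735} \approx -22.065$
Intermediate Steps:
$\frac{44108 - 5825}{19566 - 21301} = \frac{38283}{-1735} = 38283 \left(- \frac{1}{1735}\right) = - \frac{38283}{1735}$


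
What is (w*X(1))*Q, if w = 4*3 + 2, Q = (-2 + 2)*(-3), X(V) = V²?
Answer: 0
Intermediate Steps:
Q = 0 (Q = 0*(-3) = 0)
w = 14 (w = 12 + 2 = 14)
(w*X(1))*Q = (14*1²)*0 = (14*1)*0 = 14*0 = 0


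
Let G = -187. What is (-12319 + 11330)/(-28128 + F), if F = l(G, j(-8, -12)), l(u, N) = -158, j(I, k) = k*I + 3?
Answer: 989/28286 ≈ 0.034964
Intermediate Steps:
j(I, k) = 3 + I*k (j(I, k) = I*k + 3 = 3 + I*k)
F = -158
(-12319 + 11330)/(-28128 + F) = (-12319 + 11330)/(-28128 - 158) = -989/(-28286) = -989*(-1/28286) = 989/28286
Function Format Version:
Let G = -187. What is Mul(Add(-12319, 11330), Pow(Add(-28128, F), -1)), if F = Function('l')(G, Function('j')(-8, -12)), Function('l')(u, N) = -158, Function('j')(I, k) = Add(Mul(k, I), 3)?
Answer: Rational(989, 28286) ≈ 0.034964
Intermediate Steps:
Function('j')(I, k) = Add(3, Mul(I, k)) (Function('j')(I, k) = Add(Mul(I, k), 3) = Add(3, Mul(I, k)))
F = -158
Mul(Add(-12319, 11330), Pow(Add(-28128, F), -1)) = Mul(Add(-12319, 11330), Pow(Add(-28128, -158), -1)) = Mul(-989, Pow(-28286, -1)) = Mul(-989, Rational(-1, 28286)) = Rational(989, 28286)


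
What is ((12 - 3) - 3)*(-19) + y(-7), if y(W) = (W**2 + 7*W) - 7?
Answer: -121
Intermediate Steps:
y(W) = -7 + W**2 + 7*W
((12 - 3) - 3)*(-19) + y(-7) = ((12 - 3) - 3)*(-19) + (-7 + (-7)**2 + 7*(-7)) = (9 - 3)*(-19) + (-7 + 49 - 49) = 6*(-19) - 7 = -114 - 7 = -121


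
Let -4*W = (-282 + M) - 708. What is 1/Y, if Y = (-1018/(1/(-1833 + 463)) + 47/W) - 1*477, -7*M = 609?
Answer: 1077/1501535279 ≈ 7.1727e-7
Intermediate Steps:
M = -87 (M = -1/7*609 = -87)
W = 1077/4 (W = -((-282 - 87) - 708)/4 = -(-369 - 708)/4 = -1/4*(-1077) = 1077/4 ≈ 269.25)
Y = 1501535279/1077 (Y = (-1018/(1/(-1833 + 463)) + 47/(1077/4)) - 1*477 = (-1018/(1/(-1370)) + 47*(4/1077)) - 477 = (-1018/(-1/1370) + 188/1077) - 477 = (-1018*(-1370) + 188/1077) - 477 = (1394660 + 188/1077) - 477 = 1502049008/1077 - 477 = 1501535279/1077 ≈ 1.3942e+6)
1/Y = 1/(1501535279/1077) = 1077/1501535279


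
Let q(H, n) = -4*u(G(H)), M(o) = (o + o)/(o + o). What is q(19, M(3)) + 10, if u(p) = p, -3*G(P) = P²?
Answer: 1474/3 ≈ 491.33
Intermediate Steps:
G(P) = -P²/3
M(o) = 1 (M(o) = (2*o)/((2*o)) = (2*o)*(1/(2*o)) = 1)
q(H, n) = 4*H²/3 (q(H, n) = -(-4)*H²/3 = 4*H²/3)
q(19, M(3)) + 10 = (4/3)*19² + 10 = (4/3)*361 + 10 = 1444/3 + 10 = 1474/3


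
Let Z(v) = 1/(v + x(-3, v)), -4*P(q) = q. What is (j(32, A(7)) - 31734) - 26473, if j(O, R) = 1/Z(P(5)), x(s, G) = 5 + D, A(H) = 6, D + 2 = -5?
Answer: -232841/4 ≈ -58210.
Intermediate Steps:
D = -7 (D = -2 - 5 = -7)
x(s, G) = -2 (x(s, G) = 5 - 7 = -2)
P(q) = -q/4
Z(v) = 1/(-2 + v) (Z(v) = 1/(v - 2) = 1/(-2 + v))
j(O, R) = -13/4 (j(O, R) = 1/(1/(-2 - ¼*5)) = 1/(1/(-2 - 5/4)) = 1/(1/(-13/4)) = 1/(-4/13) = -13/4)
(j(32, A(7)) - 31734) - 26473 = (-13/4 - 31734) - 26473 = -126949/4 - 26473 = -232841/4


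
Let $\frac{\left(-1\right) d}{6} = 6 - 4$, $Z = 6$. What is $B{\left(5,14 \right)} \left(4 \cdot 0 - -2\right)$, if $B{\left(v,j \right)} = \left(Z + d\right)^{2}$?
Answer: $72$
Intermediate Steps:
$d = -12$ ($d = - 6 \left(6 - 4\right) = \left(-6\right) 2 = -12$)
$B{\left(v,j \right)} = 36$ ($B{\left(v,j \right)} = \left(6 - 12\right)^{2} = \left(-6\right)^{2} = 36$)
$B{\left(5,14 \right)} \left(4 \cdot 0 - -2\right) = 36 \left(4 \cdot 0 - -2\right) = 36 \left(0 + 2\right) = 36 \cdot 2 = 72$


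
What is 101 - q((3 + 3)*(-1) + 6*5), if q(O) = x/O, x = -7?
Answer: 2431/24 ≈ 101.29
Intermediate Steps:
q(O) = -7/O
101 - q((3 + 3)*(-1) + 6*5) = 101 - (-7)/((3 + 3)*(-1) + 6*5) = 101 - (-7)/(6*(-1) + 30) = 101 - (-7)/(-6 + 30) = 101 - (-7)/24 = 101 - 1*(-7/24) = 101 + 7/24 = 2431/24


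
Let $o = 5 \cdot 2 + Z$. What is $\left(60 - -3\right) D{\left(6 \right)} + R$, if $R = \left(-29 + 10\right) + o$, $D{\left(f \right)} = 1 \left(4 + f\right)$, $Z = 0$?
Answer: $621$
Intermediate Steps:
$o = 10$ ($o = 5 \cdot 2 + 0 = 10 + 0 = 10$)
$D{\left(f \right)} = 4 + f$
$R = -9$ ($R = \left(-29 + 10\right) + 10 = -19 + 10 = -9$)
$\left(60 - -3\right) D{\left(6 \right)} + R = \left(60 - -3\right) \left(4 + 6\right) - 9 = \left(60 + 3\right) 10 - 9 = 63 \cdot 10 - 9 = 630 - 9 = 621$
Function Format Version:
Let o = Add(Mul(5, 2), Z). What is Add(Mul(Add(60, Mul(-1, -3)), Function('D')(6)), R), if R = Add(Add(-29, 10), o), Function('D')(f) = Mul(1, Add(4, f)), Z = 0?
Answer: 621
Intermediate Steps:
o = 10 (o = Add(Mul(5, 2), 0) = Add(10, 0) = 10)
Function('D')(f) = Add(4, f)
R = -9 (R = Add(Add(-29, 10), 10) = Add(-19, 10) = -9)
Add(Mul(Add(60, Mul(-1, -3)), Function('D')(6)), R) = Add(Mul(Add(60, Mul(-1, -3)), Add(4, 6)), -9) = Add(Mul(Add(60, 3), 10), -9) = Add(Mul(63, 10), -9) = Add(630, -9) = 621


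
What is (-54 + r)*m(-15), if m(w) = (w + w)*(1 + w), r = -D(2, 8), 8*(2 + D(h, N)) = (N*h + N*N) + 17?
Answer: -53865/2 ≈ -26933.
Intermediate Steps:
D(h, N) = ⅛ + N²/8 + N*h/8 (D(h, N) = -2 + ((N*h + N*N) + 17)/8 = -2 + ((N*h + N²) + 17)/8 = -2 + ((N² + N*h) + 17)/8 = -2 + (17 + N² + N*h)/8 = -2 + (17/8 + N²/8 + N*h/8) = ⅛ + N²/8 + N*h/8)
r = -81/8 (r = -(⅛ + (⅛)*8² + (⅛)*8*2) = -(⅛ + (⅛)*64 + 2) = -(⅛ + 8 + 2) = -1*81/8 = -81/8 ≈ -10.125)
m(w) = 2*w*(1 + w) (m(w) = (2*w)*(1 + w) = 2*w*(1 + w))
(-54 + r)*m(-15) = (-54 - 81/8)*(2*(-15)*(1 - 15)) = -513*(-15)*(-14)/4 = -513/8*420 = -53865/2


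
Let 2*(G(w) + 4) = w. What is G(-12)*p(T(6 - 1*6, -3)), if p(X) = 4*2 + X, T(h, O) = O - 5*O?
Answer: -200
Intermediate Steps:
T(h, O) = -4*O
G(w) = -4 + w/2
p(X) = 8 + X
G(-12)*p(T(6 - 1*6, -3)) = (-4 + (½)*(-12))*(8 - 4*(-3)) = (-4 - 6)*(8 + 12) = -10*20 = -200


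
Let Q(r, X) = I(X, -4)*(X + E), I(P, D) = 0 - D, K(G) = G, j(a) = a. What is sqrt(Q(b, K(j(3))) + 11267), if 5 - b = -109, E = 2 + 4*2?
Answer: 7*sqrt(231) ≈ 106.39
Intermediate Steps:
I(P, D) = -D
E = 10 (E = 2 + 8 = 10)
b = 114 (b = 5 - 1*(-109) = 5 + 109 = 114)
Q(r, X) = 40 + 4*X (Q(r, X) = (-1*(-4))*(X + 10) = 4*(10 + X) = 40 + 4*X)
sqrt(Q(b, K(j(3))) + 11267) = sqrt((40 + 4*3) + 11267) = sqrt((40 + 12) + 11267) = sqrt(52 + 11267) = sqrt(11319) = 7*sqrt(231)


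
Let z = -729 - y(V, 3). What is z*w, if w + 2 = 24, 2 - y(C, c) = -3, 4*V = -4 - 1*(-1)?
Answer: -16148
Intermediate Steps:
V = -¾ (V = (-4 - 1*(-1))/4 = (-4 + 1)/4 = (¼)*(-3) = -¾ ≈ -0.75000)
y(C, c) = 5 (y(C, c) = 2 - 1*(-3) = 2 + 3 = 5)
z = -734 (z = -729 - 1*5 = -729 - 5 = -734)
w = 22 (w = -2 + 24 = 22)
z*w = -734*22 = -16148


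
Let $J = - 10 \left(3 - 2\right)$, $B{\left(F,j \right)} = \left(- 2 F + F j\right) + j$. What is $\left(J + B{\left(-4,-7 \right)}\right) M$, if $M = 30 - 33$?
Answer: $-57$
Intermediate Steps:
$B{\left(F,j \right)} = j - 2 F + F j$
$M = -3$
$J = -10$ ($J = \left(-10\right) 1 = -10$)
$\left(J + B{\left(-4,-7 \right)}\right) M = \left(-10 - -29\right) \left(-3\right) = \left(-10 + \left(-7 + 8 + 28\right)\right) \left(-3\right) = \left(-10 + 29\right) \left(-3\right) = 19 \left(-3\right) = -57$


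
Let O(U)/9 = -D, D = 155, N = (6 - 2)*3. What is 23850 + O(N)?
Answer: 22455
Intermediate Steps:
N = 12 (N = 4*3 = 12)
O(U) = -1395 (O(U) = 9*(-1*155) = 9*(-155) = -1395)
23850 + O(N) = 23850 - 1395 = 22455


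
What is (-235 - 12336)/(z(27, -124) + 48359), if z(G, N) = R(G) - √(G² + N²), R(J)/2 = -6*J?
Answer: -120769597/461469024 - 12571*√16105/2307345120 ≈ -0.26240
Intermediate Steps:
R(J) = -12*J (R(J) = 2*(-6*J) = -12*J)
z(G, N) = -√(G² + N²) - 12*G (z(G, N) = -12*G - √(G² + N²) = -√(G² + N²) - 12*G)
(-235 - 12336)/(z(27, -124) + 48359) = (-235 - 12336)/((-√(27² + (-124)²) - 12*27) + 48359) = -12571/((-√(729 + 15376) - 324) + 48359) = -12571/((-√16105 - 324) + 48359) = -12571/((-324 - √16105) + 48359) = -12571/(48035 - √16105)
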